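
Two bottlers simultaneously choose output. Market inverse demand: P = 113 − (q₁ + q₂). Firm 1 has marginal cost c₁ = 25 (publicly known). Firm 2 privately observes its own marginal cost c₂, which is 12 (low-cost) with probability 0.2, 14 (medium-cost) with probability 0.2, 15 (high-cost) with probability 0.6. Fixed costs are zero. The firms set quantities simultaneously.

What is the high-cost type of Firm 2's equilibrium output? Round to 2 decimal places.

Firm 2 with cost c maximizes (113 − (q₁+q₂) − c)·q₂, giving q₂(c) = (113 − c − q₁)/2.
E[c₂] = 0.2·12 + 0.2·14 + 0.6·15 = 14.2
Firm 1's FOC against E[q₂] yields q₁ = (113 − 2·25 + E[c₂])/3 = (113 − 50 + 14.2)/3 = 25.7333.
q₂(high-cost) = (113 − 15 − 25.7333)/2 = 36.1333.

36.13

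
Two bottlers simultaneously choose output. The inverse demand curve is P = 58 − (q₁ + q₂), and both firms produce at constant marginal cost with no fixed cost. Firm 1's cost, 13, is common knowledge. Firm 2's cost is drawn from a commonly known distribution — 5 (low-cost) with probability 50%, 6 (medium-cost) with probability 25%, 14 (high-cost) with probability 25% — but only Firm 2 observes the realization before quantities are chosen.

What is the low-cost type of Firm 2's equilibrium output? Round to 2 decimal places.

Type-c best response for Firm 2: q₂(c) = (58 − c)/2 − q₁/2.
Firm 1 maximizes expected profit; its first-order condition is 58 − 2q₁ − E[q₂] − 13 = 0.
Substituting E[q₂] and solving: E[c₂] = 7.5, so q₁ = (58 − 2·13 + 7.5)/3 = 13.1667.
q₂(low-cost) = (58 − 5 − 13.1667)/2 = 19.9167.

19.92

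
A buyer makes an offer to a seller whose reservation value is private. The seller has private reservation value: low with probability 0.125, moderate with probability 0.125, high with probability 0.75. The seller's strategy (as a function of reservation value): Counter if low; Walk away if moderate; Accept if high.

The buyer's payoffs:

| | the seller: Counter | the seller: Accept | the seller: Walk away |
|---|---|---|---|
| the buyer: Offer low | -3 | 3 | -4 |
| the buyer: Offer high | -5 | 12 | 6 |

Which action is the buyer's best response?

E[Offer low] = 0.125·(-3) + 0.125·(-4) + 0.75·(3) = 1.375
E[Offer high] = 0.125·(-5) + 0.125·(6) + 0.75·(12) = 9.125
Best response: Offer high (9.125 is the largest).

Offer high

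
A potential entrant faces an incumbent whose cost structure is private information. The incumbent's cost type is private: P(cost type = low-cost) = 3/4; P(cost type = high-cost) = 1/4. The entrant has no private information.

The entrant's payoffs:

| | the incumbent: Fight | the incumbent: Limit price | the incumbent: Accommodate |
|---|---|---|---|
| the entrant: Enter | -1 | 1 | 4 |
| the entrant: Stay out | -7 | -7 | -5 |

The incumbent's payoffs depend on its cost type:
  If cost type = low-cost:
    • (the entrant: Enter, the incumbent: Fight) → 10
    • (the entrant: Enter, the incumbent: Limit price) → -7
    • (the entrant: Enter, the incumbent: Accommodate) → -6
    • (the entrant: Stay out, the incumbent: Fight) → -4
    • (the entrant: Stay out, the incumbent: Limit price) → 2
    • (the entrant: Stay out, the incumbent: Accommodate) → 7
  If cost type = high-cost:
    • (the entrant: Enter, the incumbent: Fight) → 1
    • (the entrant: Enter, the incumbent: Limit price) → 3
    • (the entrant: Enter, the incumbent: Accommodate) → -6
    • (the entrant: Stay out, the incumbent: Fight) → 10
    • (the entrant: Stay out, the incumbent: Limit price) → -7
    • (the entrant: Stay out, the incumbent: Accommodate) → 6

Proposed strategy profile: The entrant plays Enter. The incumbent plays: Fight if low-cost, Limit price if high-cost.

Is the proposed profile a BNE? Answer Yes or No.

The entrant plays Enter: E[Enter] = 3/4·(-1) + 1/4·(1) = -1/2; E[Stay out] = -7. Best-responding. ✓
The incumbent (cost type low-cost), facing Enter: Fight gives 10, Limit price gives -7, Accommodate gives -6. Proposed Fight is best. ✓
The incumbent (cost type high-cost), facing Enter: Fight gives 1, Limit price gives 3, Accommodate gives -6. Proposed Limit price is best. ✓

Yes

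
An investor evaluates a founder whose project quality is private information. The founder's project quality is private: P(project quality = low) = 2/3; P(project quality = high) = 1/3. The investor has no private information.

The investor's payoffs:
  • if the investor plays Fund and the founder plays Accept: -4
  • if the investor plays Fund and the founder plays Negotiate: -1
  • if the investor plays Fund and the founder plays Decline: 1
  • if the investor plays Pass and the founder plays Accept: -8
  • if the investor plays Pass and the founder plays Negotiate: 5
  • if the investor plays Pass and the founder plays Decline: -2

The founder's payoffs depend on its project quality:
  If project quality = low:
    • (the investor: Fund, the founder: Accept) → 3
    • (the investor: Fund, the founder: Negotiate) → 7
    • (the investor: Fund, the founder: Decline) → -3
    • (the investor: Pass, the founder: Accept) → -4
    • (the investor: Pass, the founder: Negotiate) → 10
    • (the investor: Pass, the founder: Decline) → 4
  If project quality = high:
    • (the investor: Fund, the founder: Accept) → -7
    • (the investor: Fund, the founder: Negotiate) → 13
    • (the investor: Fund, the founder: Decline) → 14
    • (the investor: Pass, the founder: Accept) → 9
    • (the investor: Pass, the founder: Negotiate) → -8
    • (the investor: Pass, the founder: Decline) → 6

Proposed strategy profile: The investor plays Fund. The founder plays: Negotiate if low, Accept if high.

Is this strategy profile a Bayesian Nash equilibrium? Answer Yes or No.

A profile is a BNE iff every type of every player is best-responding given beliefs about the other side.
The investor plays Fund: E[Fund] = 2/3·(-1) + 1/3·(-4) = -2; E[Pass] = 2/3. Not best-responding. ✗
The founder (project quality low), facing Fund: Accept gives 3, Negotiate gives 7, Decline gives -3. Proposed Negotiate is best. ✓
The founder (project quality high), facing Fund: Accept gives -7, Negotiate gives 13, Decline gives 14. Proposed Accept is not best — profitable deviation exists. ✗

No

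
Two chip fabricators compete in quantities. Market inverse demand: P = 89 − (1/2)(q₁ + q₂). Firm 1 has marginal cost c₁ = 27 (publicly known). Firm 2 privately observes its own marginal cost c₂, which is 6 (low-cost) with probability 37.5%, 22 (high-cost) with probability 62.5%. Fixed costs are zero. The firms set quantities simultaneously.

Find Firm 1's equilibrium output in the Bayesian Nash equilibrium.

34

Each type of Firm 2 best-responds to q₁; Firm 1 best-responds to the expected q₂ over Firm 2's types.
Firm 2 with cost c maximizes (89 − (1/2)(q₁+q₂) − c)·q₂, giving q₂(c) = (89 − c − (1/2)q₁).
E[c₂] = 0.375·6 + 0.625·22 = 16
Firm 1's FOC against E[q₂] yields q₁ = (89 − 2·27 + E[c₂])/(3/2) = (89 − 54 + 16)/(3/2) = 34.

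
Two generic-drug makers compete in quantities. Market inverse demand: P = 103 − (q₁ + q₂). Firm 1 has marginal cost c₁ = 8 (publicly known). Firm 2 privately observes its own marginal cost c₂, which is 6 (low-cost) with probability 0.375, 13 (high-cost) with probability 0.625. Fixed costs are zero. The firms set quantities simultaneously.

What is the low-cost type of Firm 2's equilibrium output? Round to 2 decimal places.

Type-c best response for Firm 2: q₂(c) = (103 − c)/2 − q₁/2.
Firm 1 maximizes expected profit; its first-order condition is 103 − 2q₁ − E[q₂] − 8 = 0.
Substituting E[q₂] and solving: E[c₂] = 10.375, so q₁ = (103 − 2·8 + 10.375)/3 = 32.4583.
q₂(low-cost) = (103 − 6 − 32.4583)/2 = 32.2708.

32.27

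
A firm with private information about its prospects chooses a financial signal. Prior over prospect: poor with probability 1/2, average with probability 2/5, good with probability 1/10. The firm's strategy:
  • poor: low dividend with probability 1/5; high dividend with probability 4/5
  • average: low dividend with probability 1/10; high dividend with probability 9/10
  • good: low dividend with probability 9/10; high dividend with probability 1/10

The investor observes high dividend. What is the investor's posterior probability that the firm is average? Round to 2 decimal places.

0.47

P(high dividend) = (1/2)·(4/5) + (2/5)·(9/10) + (1/10)·(1/10) = 77/100
P(average | high dividend) = ((2/5)·(9/10)) / (77/100) = (9/25) / (77/100) = 36/77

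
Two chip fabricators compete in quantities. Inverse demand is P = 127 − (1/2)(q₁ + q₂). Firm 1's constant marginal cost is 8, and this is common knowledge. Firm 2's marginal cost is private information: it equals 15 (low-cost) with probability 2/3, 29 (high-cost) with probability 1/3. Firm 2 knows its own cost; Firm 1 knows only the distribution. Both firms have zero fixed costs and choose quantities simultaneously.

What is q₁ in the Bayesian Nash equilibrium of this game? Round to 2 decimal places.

Type-c best response for Firm 2: q₂(c) = (127 − c) − q₁/2.
Firm 1 maximizes expected profit; its first-order condition is 127 − q₁ − (1/2)E[q₂] − 8 = 0.
Substituting E[q₂] and solving: E[c₂] = 19.6667, so q₁ = (127 − 2·8 + 19.6667)/(3/2) = 87.1111.

87.11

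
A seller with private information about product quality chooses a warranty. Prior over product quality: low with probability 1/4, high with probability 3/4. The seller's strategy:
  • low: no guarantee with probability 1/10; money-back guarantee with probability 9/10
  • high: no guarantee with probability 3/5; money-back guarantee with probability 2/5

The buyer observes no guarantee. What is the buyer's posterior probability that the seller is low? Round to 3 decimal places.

P(no guarantee) = (1/4)·(1/10) + (3/4)·(3/5) = 19/40
P(low | no guarantee) = ((1/4)·(1/10)) / (19/40) = (1/40) / (19/40) = 1/19

0.053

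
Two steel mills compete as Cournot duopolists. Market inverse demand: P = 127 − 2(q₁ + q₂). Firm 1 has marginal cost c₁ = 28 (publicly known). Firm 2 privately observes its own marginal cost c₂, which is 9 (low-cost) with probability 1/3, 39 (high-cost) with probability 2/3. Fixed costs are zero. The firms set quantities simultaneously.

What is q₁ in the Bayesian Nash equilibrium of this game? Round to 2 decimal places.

Each type of Firm 2 best-responds to q₁; Firm 1 best-responds to the expected q₂ over Firm 2's types.
Firm 2 with cost c maximizes (127 − 2(q₁+q₂) − c)·q₂, giving q₂(c) = (127 − c − 2q₁)/4.
E[c₂] = 1/3·9 + 2/3·39 = 29
Firm 1's FOC against E[q₂] yields q₁ = (127 − 2·28 + E[c₂])/6 = (127 − 56 + 29)/6 = 16.6667.

16.67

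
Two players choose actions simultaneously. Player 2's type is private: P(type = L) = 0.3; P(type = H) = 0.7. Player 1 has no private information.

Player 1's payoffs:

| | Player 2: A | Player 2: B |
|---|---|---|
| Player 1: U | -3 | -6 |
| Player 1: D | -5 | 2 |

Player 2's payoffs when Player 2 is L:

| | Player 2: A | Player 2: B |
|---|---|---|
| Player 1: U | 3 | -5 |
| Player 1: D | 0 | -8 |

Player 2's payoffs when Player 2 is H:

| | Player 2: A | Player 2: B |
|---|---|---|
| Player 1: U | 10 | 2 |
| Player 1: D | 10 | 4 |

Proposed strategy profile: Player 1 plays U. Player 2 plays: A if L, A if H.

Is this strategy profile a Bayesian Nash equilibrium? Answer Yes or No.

Player 1 plays U: E[U] = 0.3·(-3) + 0.7·(-3) = -3; E[D] = -5. Best-responding. ✓
Player 2 (type L), facing U: A gives 3, B gives -5. Proposed A is best. ✓
Player 2 (type H), facing U: A gives 10, B gives 2. Proposed A is best. ✓

Yes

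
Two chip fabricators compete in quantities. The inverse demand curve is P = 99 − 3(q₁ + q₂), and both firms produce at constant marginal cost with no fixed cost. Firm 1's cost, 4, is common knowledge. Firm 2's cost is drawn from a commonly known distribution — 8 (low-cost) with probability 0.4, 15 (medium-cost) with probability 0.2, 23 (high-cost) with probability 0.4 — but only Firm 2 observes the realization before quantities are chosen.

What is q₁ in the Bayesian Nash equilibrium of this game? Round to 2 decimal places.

11.82

Type-c best response for Firm 2: q₂(c) = (99 − c)/6 − q₁/2.
Firm 1 maximizes expected profit; its first-order condition is 99 − 6q₁ − 3E[q₂] − 4 = 0.
Substituting E[q₂] and solving: E[c₂] = 15.4, so q₁ = (99 − 2·4 + 15.4)/9 = 11.8222.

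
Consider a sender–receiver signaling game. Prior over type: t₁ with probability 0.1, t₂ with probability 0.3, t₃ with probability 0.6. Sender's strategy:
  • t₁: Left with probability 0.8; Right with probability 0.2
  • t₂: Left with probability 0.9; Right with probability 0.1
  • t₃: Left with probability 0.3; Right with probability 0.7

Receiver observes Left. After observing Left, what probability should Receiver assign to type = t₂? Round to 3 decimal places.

Apply Bayes' rule using the sender's strategy as the likelihood.
P(Left) = 0.1·0.8 + 0.3·0.9 + 0.6·0.3 = 0.53
P(t₂ | Left) = (0.3·0.9) / 0.53 = 0.27 / 0.53 = 0.509434

0.509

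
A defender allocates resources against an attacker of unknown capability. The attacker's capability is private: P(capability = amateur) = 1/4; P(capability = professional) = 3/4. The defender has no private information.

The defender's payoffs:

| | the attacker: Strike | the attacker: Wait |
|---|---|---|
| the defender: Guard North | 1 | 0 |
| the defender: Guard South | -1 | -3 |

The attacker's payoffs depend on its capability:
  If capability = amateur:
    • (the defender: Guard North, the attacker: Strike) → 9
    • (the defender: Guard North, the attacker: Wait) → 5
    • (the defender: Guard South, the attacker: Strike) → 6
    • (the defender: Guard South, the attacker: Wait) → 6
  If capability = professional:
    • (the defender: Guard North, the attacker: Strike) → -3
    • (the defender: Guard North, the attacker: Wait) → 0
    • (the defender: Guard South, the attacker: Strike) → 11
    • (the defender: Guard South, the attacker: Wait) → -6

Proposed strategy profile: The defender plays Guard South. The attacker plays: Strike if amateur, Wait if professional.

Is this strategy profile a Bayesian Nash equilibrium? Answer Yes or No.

No

The defender plays Guard South: E[Guard South] = 1/4·(-1) + 3/4·(-3) = -5/2; E[Guard North] = 1/4. Not best-responding. ✗
The attacker (capability amateur), facing Guard South: Strike gives 6, Wait gives 6. Proposed Strike is best. ✓
The attacker (capability professional), facing Guard South: Strike gives 11, Wait gives -6. Proposed Wait is not best — profitable deviation exists. ✗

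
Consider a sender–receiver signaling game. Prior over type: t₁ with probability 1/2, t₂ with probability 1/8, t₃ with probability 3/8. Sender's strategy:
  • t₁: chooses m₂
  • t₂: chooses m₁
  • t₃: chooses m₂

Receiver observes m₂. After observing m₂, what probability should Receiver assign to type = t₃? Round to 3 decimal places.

Apply Bayes' rule using the sender's strategy as the likelihood.
P(m₂) = (1/2)·1 + (1/8)·0 + (3/8)·1 = 7/8
P(t₃ | m₂) = ((3/8)·1) / (7/8) = (3/8) / (7/8) = 3/7

0.429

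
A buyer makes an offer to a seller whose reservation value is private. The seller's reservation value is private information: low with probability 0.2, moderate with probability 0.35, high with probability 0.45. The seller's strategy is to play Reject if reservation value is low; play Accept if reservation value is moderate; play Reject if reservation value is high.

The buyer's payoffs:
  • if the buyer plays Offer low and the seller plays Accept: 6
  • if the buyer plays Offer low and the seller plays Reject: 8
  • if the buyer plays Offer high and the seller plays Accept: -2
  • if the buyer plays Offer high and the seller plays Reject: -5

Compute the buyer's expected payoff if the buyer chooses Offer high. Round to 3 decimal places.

-3.950

E[Offer high] = 0.2·(-5) + 0.35·(-2) + 0.45·(-5) = (-1) + (-0.7) + (-2.25) = -3.95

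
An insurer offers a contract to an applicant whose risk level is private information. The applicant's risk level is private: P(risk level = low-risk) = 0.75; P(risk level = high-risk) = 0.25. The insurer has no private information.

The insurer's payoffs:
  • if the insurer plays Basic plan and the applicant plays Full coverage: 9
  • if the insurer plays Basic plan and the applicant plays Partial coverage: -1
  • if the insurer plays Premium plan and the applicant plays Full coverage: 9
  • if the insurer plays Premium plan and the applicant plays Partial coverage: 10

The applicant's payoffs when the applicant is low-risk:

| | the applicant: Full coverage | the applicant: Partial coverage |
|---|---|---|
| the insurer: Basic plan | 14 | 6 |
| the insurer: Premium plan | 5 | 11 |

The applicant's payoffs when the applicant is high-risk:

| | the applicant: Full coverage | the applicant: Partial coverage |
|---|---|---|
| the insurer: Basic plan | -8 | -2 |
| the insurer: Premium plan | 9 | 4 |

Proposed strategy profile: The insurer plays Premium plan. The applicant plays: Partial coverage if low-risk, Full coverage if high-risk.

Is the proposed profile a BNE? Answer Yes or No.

Yes

The insurer plays Premium plan: E[Premium plan] = 0.75·(10) + 0.25·(9) = 9.75; E[Basic plan] = 1.5. Best-responding. ✓
The applicant (risk level low-risk), facing Premium plan: Full coverage gives 5, Partial coverage gives 11. Proposed Partial coverage is best. ✓
The applicant (risk level high-risk), facing Premium plan: Full coverage gives 9, Partial coverage gives 4. Proposed Full coverage is best. ✓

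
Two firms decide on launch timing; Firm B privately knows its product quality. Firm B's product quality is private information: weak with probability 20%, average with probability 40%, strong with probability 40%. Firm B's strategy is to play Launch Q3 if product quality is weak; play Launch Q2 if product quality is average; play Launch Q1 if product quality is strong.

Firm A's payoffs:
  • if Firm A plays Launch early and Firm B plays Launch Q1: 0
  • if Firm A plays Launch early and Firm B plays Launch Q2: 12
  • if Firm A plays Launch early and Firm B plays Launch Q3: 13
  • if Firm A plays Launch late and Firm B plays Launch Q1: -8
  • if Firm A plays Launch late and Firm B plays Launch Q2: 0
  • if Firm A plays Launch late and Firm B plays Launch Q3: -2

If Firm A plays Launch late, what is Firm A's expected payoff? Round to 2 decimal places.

E[Launch late] = 0.2·(-2) + 0.4·0 + 0.4·(-8) = (-0.4) + 0 + (-3.2) = -3.6

-3.60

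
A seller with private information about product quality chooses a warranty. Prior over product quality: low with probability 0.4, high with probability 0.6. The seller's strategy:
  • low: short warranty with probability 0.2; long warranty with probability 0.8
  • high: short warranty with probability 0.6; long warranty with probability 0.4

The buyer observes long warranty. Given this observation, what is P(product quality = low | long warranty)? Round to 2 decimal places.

0.57

P(long warranty) = 0.4·0.8 + 0.6·0.4 = 0.56
P(low | long warranty) = (0.4·0.8) / 0.56 = 0.32 / 0.56 = 0.571429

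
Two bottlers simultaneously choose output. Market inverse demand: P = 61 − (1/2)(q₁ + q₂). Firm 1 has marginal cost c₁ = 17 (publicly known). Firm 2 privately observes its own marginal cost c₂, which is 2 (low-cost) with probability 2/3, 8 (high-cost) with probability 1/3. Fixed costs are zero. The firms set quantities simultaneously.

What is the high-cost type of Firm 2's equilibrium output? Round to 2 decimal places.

42.67

Firm 2 with cost c maximizes (61 − (1/2)(q₁+q₂) − c)·q₂, giving q₂(c) = (61 − c − (1/2)q₁).
E[c₂] = 2/3·2 + 1/3·8 = 4
Firm 1's FOC against E[q₂] yields q₁ = (61 − 2·17 + E[c₂])/(3/2) = (61 − 34 + 4)/(3/2) = 20.6667.
q₂(high-cost) = (61 − 8 − (1/2)·20.6667) = 42.6667.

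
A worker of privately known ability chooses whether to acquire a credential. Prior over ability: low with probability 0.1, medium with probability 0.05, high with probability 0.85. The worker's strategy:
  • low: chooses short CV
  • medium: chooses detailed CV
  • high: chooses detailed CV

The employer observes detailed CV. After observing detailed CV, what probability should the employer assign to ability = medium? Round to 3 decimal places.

0.056

Apply Bayes' rule using the sender's strategy as the likelihood.
P(detailed CV) = 0.1·0 + 0.05·1 + 0.85·1 = 0.9
P(medium | detailed CV) = (0.05·1) / 0.9 = 0.05 / 0.9 = 0.0555556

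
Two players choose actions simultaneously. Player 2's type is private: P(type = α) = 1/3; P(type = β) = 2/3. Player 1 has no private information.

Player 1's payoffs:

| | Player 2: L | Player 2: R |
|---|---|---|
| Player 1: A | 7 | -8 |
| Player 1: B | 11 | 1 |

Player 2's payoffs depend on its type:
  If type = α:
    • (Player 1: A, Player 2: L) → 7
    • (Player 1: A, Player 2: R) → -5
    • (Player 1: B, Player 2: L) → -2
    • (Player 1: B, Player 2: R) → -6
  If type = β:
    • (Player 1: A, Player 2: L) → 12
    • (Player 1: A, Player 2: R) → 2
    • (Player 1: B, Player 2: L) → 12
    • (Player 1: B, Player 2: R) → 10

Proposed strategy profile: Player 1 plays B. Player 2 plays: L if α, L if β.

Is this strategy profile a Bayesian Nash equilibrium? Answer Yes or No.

Yes

Player 1 plays B: E[B] = 1/3·(11) + 2/3·(11) = 11; E[A] = 7. Best-responding. ✓
Player 2 (type α), facing B: L gives -2, R gives -6. Proposed L is best. ✓
Player 2 (type β), facing B: L gives 12, R gives 10. Proposed L is best. ✓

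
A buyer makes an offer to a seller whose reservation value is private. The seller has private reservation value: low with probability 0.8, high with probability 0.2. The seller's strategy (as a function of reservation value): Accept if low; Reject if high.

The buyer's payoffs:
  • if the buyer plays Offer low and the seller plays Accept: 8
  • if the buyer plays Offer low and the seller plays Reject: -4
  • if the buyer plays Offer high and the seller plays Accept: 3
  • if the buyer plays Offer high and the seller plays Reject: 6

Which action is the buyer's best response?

E[Offer low] = 0.8·(8) + 0.2·(-4) = 5.6
E[Offer high] = 0.8·(3) + 0.2·(6) = 3.6
Best response: Offer low (5.6 is the largest).

Offer low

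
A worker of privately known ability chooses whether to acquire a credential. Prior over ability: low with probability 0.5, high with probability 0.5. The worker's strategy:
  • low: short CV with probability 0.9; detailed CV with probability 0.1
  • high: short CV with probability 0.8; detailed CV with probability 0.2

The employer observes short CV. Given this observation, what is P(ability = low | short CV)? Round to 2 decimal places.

0.53

P(short CV) = 0.5·0.9 + 0.5·0.8 = 0.85
P(low | short CV) = (0.5·0.9) / 0.85 = 0.45 / 0.85 = 0.529412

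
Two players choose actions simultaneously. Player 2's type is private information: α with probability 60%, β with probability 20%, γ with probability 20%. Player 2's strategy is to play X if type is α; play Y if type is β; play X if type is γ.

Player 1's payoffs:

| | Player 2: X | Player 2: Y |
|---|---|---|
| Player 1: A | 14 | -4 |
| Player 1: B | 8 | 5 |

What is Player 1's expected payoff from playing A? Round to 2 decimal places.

10.40

E[A] = 0.6·14 + 0.2·(-4) + 0.2·14 = 8.4 + (-0.8) + 2.8 = 10.4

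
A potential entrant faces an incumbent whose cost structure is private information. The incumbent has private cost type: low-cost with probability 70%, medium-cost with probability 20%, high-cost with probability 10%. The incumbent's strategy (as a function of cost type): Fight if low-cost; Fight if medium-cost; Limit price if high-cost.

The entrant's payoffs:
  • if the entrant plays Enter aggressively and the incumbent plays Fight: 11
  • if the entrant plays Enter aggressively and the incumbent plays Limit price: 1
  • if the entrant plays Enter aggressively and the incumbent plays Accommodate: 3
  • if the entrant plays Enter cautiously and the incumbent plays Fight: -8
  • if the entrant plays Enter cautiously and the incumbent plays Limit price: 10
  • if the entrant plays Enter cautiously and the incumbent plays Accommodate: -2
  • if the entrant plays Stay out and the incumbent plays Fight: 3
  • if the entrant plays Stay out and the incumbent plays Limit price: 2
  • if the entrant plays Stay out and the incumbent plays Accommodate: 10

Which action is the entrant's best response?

Enter aggressively

Compute the entrant's expected payoff for each action, taking the expectation over the incumbent's type.
E[Enter aggressively] = 0.7·(11) + 0.2·(11) + 0.1·(1) = 10
E[Enter cautiously] = 0.7·(-8) + 0.2·(-8) + 0.1·(10) = -6.2
E[Stay out] = 0.7·(3) + 0.2·(3) + 0.1·(2) = 2.9
Best response: Enter aggressively (10 is the largest).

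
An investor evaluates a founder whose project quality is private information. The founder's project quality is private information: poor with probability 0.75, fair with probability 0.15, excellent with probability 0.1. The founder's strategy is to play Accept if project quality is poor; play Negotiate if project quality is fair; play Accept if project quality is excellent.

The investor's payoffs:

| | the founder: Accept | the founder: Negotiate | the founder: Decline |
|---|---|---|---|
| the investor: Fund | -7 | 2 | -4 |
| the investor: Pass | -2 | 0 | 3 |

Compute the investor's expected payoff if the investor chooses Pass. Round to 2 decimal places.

E[Pass] = 0.75·(-2) + 0.15·0 + 0.1·(-2) = (-1.5) + 0 + (-0.2) = -1.7

-1.70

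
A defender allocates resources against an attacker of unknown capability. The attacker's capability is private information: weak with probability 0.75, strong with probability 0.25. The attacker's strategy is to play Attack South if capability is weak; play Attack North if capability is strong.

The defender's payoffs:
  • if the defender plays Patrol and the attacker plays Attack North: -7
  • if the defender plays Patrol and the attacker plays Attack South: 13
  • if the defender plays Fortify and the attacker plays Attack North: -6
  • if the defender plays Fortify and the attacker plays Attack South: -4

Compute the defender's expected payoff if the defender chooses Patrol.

8

E[Patrol] = 0.75·13 + 0.25·(-7) = 9.75 + (-1.75) = 8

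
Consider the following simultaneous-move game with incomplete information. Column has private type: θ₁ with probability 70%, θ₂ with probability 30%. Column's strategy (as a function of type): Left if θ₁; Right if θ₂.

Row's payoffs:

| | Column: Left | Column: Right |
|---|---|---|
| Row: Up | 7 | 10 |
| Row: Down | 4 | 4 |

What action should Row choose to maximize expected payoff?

Up

E[Up] = 0.7·(7) + 0.3·(10) = 7.9
E[Down] = 0.7·(4) + 0.3·(4) = 4
Best response: Up (7.9 is the largest).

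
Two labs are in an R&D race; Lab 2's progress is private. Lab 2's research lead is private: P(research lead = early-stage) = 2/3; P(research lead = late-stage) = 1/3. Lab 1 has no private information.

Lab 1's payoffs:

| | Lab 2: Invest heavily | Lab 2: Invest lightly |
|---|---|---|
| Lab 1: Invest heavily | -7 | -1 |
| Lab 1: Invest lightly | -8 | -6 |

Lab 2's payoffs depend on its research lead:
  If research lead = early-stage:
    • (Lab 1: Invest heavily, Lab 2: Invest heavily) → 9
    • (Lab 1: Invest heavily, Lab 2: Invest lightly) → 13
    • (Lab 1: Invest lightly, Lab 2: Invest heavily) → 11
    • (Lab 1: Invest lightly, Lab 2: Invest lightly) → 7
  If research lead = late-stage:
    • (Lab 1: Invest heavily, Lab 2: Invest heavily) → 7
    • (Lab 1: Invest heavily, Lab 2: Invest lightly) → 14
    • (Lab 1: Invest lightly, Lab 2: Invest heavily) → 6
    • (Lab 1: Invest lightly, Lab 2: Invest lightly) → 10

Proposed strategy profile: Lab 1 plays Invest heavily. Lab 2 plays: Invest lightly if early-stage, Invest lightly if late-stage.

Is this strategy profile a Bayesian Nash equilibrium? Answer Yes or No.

Yes

Lab 1 plays Invest heavily: E[Invest heavily] = 2/3·(-1) + 1/3·(-1) = -1; E[Invest lightly] = -6. Best-responding. ✓
Lab 2 (research lead early-stage), facing Invest heavily: Invest heavily gives 9, Invest lightly gives 13. Proposed Invest lightly is best. ✓
Lab 2 (research lead late-stage), facing Invest heavily: Invest heavily gives 7, Invest lightly gives 14. Proposed Invest lightly is best. ✓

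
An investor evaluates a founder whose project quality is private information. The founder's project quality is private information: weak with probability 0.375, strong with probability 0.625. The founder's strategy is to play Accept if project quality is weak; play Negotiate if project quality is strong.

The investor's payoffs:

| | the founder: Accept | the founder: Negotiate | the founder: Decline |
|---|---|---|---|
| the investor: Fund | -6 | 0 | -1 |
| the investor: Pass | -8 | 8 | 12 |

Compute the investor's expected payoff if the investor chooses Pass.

E[Pass] = 0.375·(-8) + 0.625·8 = (-3) + 5 = 2

2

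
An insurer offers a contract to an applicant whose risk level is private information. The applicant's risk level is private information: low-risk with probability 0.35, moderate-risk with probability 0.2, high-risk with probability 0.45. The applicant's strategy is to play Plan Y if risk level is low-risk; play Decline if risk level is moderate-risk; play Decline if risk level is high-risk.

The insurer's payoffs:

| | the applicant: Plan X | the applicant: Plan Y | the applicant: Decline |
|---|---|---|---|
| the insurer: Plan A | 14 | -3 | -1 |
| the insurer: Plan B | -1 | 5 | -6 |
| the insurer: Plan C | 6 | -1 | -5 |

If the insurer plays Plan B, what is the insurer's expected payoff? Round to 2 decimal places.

E[Plan B] = 0.35·5 + 0.2·(-6) + 0.45·(-6) = 1.75 + (-1.2) + (-2.7) = -2.15

-2.15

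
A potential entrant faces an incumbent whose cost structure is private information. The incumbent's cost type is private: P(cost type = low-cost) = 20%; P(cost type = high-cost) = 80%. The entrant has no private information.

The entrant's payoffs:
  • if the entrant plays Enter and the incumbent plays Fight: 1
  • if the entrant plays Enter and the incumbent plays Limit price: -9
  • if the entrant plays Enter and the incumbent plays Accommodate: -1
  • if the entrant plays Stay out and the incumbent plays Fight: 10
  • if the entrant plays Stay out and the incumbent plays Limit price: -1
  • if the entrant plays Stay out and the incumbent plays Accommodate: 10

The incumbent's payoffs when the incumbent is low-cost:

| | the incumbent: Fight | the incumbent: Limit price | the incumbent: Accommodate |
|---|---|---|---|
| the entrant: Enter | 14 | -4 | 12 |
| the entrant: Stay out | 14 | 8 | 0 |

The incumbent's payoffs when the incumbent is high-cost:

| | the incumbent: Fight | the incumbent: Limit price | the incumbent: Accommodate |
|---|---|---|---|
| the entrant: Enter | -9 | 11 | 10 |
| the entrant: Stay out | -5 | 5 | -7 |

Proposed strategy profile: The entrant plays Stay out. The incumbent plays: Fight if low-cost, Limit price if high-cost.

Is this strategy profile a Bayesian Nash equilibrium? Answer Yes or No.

Yes

The entrant plays Stay out: E[Stay out] = 0.2·(10) + 0.8·(-1) = 1.2; E[Enter] = -7. Best-responding. ✓
The incumbent (cost type low-cost), facing Stay out: Fight gives 14, Limit price gives 8, Accommodate gives 0. Proposed Fight is best. ✓
The incumbent (cost type high-cost), facing Stay out: Fight gives -5, Limit price gives 5, Accommodate gives -7. Proposed Limit price is best. ✓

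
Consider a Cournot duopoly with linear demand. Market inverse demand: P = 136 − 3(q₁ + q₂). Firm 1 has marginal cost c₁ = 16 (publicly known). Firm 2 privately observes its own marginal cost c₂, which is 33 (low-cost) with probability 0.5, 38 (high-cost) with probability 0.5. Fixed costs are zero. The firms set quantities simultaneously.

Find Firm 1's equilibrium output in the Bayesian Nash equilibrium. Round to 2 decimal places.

15.50

Firm 2 with cost c maximizes (136 − 3(q₁+q₂) − c)·q₂, giving q₂(c) = (136 − c − 3q₁)/6.
E[c₂] = 0.5·33 + 0.5·38 = 35.5
Firm 1's FOC against E[q₂] yields q₁ = (136 − 2·16 + E[c₂])/9 = (136 − 32 + 35.5)/9 = 15.5.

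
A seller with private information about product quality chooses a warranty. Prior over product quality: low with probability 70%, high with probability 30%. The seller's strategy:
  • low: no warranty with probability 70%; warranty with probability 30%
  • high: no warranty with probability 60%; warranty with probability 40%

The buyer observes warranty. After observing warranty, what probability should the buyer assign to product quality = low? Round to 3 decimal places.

Apply Bayes' rule using the sender's strategy as the likelihood.
P(warranty) = 0.7·0.3 + 0.3·0.4 = 0.33
P(low | warranty) = (0.7·0.3) / 0.33 = 0.21 / 0.33 = 0.636364

0.636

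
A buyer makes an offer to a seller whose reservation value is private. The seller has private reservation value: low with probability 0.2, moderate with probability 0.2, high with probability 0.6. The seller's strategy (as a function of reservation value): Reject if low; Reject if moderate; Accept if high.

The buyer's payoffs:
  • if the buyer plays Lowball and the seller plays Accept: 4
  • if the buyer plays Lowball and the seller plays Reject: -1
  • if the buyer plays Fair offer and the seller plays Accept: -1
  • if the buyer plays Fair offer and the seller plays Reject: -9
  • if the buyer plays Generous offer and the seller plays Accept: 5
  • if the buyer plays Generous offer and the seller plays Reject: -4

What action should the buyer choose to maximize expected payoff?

Compute the buyer's expected payoff for each action, taking the expectation over the seller's type.
E[Lowball] = 0.2·(-1) + 0.2·(-1) + 0.6·(4) = 2
E[Fair offer] = 0.2·(-9) + 0.2·(-9) + 0.6·(-1) = -4.2
E[Generous offer] = 0.2·(-4) + 0.2·(-4) + 0.6·(5) = 1.4
Best response: Lowball (2 is the largest).

Lowball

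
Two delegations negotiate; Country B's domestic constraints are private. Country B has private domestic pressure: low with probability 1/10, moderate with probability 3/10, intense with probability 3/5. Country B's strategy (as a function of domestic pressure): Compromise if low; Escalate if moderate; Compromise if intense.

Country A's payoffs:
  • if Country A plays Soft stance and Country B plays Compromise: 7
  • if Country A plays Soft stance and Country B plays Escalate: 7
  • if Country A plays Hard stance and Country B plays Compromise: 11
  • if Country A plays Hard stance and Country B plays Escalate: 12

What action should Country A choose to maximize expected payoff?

Hard stance

E[Soft stance] = 1/10·(7) + 3/10·(7) + 3/5·(7) = 7
E[Hard stance] = 1/10·(11) + 3/10·(12) + 3/5·(11) = 113/10
Best response: Hard stance (113/10 is the largest).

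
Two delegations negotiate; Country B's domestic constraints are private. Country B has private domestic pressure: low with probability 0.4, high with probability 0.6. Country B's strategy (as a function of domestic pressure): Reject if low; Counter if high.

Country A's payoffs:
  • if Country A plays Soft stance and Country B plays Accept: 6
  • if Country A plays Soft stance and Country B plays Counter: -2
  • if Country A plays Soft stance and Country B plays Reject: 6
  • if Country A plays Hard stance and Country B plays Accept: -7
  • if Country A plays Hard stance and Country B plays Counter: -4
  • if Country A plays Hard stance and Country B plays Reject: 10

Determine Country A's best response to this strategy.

Hard stance

E[Soft stance] = 0.4·(6) + 0.6·(-2) = 1.2
E[Hard stance] = 0.4·(10) + 0.6·(-4) = 1.6
Best response: Hard stance (1.6 is the largest).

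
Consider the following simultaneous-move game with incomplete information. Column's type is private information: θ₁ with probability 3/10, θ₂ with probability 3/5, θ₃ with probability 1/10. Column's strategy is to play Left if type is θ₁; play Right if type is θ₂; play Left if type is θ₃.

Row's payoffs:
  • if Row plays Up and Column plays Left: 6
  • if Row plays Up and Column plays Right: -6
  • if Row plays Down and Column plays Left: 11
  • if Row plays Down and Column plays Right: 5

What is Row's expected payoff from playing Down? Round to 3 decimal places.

Take the expectation over Column's type, weighting each type's action by its prior probability.
E[Down] = 3/10·11 + 3/5·5 + 1/10·11 = 33/10 + 3 + 11/10 = 37/5

7.400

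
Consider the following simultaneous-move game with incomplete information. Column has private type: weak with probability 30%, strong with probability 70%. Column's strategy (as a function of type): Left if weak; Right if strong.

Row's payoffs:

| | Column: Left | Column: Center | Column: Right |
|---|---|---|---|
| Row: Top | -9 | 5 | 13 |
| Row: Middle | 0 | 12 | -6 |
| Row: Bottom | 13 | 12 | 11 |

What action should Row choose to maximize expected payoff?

Compute Row's expected payoff for each action, taking the expectation over Column's type.
E[Top] = 0.3·(-9) + 0.7·(13) = 6.4
E[Middle] = 0.3·(0) + 0.7·(-6) = -4.2
E[Bottom] = 0.3·(13) + 0.7·(11) = 11.6
Best response: Bottom (11.6 is the largest).

Bottom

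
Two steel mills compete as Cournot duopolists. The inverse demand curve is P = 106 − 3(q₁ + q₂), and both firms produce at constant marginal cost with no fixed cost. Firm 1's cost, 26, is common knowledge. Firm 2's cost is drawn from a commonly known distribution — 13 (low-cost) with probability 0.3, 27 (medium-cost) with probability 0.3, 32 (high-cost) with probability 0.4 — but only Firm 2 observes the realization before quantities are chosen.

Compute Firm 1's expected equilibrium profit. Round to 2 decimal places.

Each type of Firm 2 best-responds to q₁; Firm 1 best-responds to the expected q₂ over Firm 2's types.
Firm 2 with cost c maximizes (106 − 3(q₁+q₂) − c)·q₂, giving q₂(c) = (106 − c − 3q₁)/6.
E[c₂] = 0.3·13 + 0.3·27 + 0.4·32 = 24.8
Firm 1's FOC against E[q₂] yields q₁ = (106 − 2·26 + E[c₂])/9 = (106 − 52 + 24.8)/9 = 8.75556.
E[P] = 106 − 3·(q₁ + E[q₂]) = 52.2667; Firm 1's expected profit = (E[P] − 26)·q₁ = (52.2667 − 26)·8.75556 = 229.979.

229.98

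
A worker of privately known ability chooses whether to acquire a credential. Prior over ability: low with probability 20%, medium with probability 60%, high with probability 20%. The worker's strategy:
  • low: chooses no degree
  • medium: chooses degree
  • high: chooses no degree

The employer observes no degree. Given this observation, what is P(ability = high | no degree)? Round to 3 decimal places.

Apply Bayes' rule using the sender's strategy as the likelihood.
P(no degree) = 0.2·1 + 0.6·0 + 0.2·1 = 0.4
P(high | no degree) = (0.2·1) / 0.4 = 0.2 / 0.4 = 0.5

0.500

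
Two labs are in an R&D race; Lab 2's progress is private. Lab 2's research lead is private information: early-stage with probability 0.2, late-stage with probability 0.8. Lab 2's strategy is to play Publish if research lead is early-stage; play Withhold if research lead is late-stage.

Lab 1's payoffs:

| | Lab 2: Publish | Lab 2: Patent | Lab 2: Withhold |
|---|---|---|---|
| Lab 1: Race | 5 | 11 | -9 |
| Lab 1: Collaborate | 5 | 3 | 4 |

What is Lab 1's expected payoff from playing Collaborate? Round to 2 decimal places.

4.20

E[Collaborate] = 0.2·5 + 0.8·4 = 1 + 3.2 = 4.2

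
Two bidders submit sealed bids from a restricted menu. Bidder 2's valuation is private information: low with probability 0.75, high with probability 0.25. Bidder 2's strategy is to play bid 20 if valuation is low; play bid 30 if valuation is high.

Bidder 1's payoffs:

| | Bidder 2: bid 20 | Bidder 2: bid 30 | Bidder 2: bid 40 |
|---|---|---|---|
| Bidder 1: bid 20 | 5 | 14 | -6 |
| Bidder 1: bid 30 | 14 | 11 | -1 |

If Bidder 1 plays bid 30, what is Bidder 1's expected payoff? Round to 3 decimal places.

E[bid 30] = 0.75·14 + 0.25·11 = 10.5 + 2.75 = 13.25

13.250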